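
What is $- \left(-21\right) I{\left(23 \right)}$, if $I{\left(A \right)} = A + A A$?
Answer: $11592$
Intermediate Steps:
$I{\left(A \right)} = A + A^{2}$
$- \left(-21\right) I{\left(23 \right)} = - \left(-21\right) 23 \left(1 + 23\right) = - \left(-21\right) 23 \cdot 24 = - \left(-21\right) 552 = \left(-1\right) \left(-11592\right) = 11592$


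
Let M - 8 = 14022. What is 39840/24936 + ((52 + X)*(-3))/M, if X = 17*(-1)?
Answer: 4636141/2915434 ≈ 1.5902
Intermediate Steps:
M = 14030 (M = 8 + 14022 = 14030)
X = -17
39840/24936 + ((52 + X)*(-3))/M = 39840/24936 + ((52 - 17)*(-3))/14030 = 39840*(1/24936) + (35*(-3))*(1/14030) = 1660/1039 - 105*1/14030 = 1660/1039 - 21/2806 = 4636141/2915434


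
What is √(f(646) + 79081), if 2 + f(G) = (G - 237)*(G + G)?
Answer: √607507 ≈ 779.43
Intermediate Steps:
f(G) = -2 + 2*G*(-237 + G) (f(G) = -2 + (G - 237)*(G + G) = -2 + (-237 + G)*(2*G) = -2 + 2*G*(-237 + G))
√(f(646) + 79081) = √((-2 - 474*646 + 2*646²) + 79081) = √((-2 - 306204 + 2*417316) + 79081) = √((-2 - 306204 + 834632) + 79081) = √(528426 + 79081) = √607507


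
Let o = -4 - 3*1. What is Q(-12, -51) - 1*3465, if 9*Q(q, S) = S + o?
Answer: -31243/9 ≈ -3471.4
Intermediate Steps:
o = -7 (o = -4 - 3 = -7)
Q(q, S) = -7/9 + S/9 (Q(q, S) = (S - 7)/9 = (-7 + S)/9 = -7/9 + S/9)
Q(-12, -51) - 1*3465 = (-7/9 + (⅑)*(-51)) - 1*3465 = (-7/9 - 17/3) - 3465 = -58/9 - 3465 = -31243/9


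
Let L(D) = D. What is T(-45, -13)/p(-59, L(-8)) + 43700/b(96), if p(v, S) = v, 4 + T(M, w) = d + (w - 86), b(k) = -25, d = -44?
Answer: -102985/59 ≈ -1745.5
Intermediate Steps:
T(M, w) = -134 + w (T(M, w) = -4 + (-44 + (w - 86)) = -4 + (-44 + (-86 + w)) = -4 + (-130 + w) = -134 + w)
T(-45, -13)/p(-59, L(-8)) + 43700/b(96) = (-134 - 13)/(-59) + 43700/(-25) = -147*(-1/59) + 43700*(-1/25) = 147/59 - 1748 = -102985/59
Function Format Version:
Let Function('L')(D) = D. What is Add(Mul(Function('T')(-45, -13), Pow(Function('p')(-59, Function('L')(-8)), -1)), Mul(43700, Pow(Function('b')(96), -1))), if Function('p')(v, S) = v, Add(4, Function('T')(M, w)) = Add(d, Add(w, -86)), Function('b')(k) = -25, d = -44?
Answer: Rational(-102985, 59) ≈ -1745.5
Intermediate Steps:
Function('T')(M, w) = Add(-134, w) (Function('T')(M, w) = Add(-4, Add(-44, Add(w, -86))) = Add(-4, Add(-44, Add(-86, w))) = Add(-4, Add(-130, w)) = Add(-134, w))
Add(Mul(Function('T')(-45, -13), Pow(Function('p')(-59, Function('L')(-8)), -1)), Mul(43700, Pow(Function('b')(96), -1))) = Add(Mul(Add(-134, -13), Pow(-59, -1)), Mul(43700, Pow(-25, -1))) = Add(Mul(-147, Rational(-1, 59)), Mul(43700, Rational(-1, 25))) = Add(Rational(147, 59), -1748) = Rational(-102985, 59)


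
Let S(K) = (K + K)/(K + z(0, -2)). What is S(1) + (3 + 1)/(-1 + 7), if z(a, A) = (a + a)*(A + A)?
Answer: 8/3 ≈ 2.6667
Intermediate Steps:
z(a, A) = 4*A*a (z(a, A) = (2*a)*(2*A) = 4*A*a)
S(K) = 2 (S(K) = (K + K)/(K + 4*(-2)*0) = (2*K)/(K + 0) = (2*K)/K = 2)
S(1) + (3 + 1)/(-1 + 7) = 2 + (3 + 1)/(-1 + 7) = 2 + 4/6 = 2 + 4*(⅙) = 2 + ⅔ = 8/3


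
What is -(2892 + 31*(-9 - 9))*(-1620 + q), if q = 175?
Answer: 3372630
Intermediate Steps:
-(2892 + 31*(-9 - 9))*(-1620 + q) = -(2892 + 31*(-9 - 9))*(-1620 + 175) = -(2892 + 31*(-18))*(-1445) = -(2892 - 558)*(-1445) = -2334*(-1445) = -1*(-3372630) = 3372630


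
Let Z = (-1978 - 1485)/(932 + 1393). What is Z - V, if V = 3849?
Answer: -8952388/2325 ≈ -3850.5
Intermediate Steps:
Z = -3463/2325 ≈ -1.4895
Z - V = -3463/2325 - 1*3849 = -3463/2325 - 3849 = -8952388/2325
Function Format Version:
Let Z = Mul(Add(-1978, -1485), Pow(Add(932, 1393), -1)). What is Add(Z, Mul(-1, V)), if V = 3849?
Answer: Rational(-8952388, 2325) ≈ -3850.5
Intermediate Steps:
Z = Rational(-3463, 2325) (Z = Mul(-3463, Pow(2325, -1)) = Mul(-3463, Rational(1, 2325)) = Rational(-3463, 2325) ≈ -1.4895)
Add(Z, Mul(-1, V)) = Add(Rational(-3463, 2325), Mul(-1, 3849)) = Add(Rational(-3463, 2325), -3849) = Rational(-8952388, 2325)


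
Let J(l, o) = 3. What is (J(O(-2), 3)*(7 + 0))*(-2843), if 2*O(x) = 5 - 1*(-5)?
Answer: -59703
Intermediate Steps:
O(x) = 5 (O(x) = (5 - 1*(-5))/2 = (5 + 5)/2 = (1/2)*10 = 5)
(J(O(-2), 3)*(7 + 0))*(-2843) = (3*(7 + 0))*(-2843) = (3*7)*(-2843) = 21*(-2843) = -59703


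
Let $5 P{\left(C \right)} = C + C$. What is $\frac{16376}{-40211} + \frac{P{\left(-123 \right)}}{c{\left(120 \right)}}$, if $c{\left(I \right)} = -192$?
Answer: $- \frac{971509}{6433760} \approx -0.151$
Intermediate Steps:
$P{\left(C \right)} = \frac{2 C}{5}$ ($P{\left(C \right)} = \frac{C + C}{5} = \frac{2 C}{5}$)
$\frac{16376}{-40211} + \frac{P{\left(-123 \right)}}{c{\left(120 \right)}} = \frac{16376}{-40211} + \frac{\frac{2}{5} \left(-123\right)}{-192} = 16376 \left(- \frac{1}{40211}\right) - - \frac{41}{160} = - \frac{16376}{40211} + \frac{41}{160} = - \frac{971509}{6433760}$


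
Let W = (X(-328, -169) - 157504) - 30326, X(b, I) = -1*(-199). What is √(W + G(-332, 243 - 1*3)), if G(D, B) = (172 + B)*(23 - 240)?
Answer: I*√277035 ≈ 526.34*I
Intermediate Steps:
G(D, B) = -37324 - 217*B (G(D, B) = (172 + B)*(-217) = -37324 - 217*B)
X(b, I) = 199
W = -187631 (W = (199 - 157504) - 30326 = -157305 - 30326 = -187631)
√(W + G(-332, 243 - 1*3)) = √(-187631 + (-37324 - 217*(243 - 1*3))) = √(-187631 + (-37324 - 217*(243 - 3))) = √(-187631 + (-37324 - 217*240)) = √(-187631 + (-37324 - 52080)) = √(-187631 - 89404) = √(-277035) = I*√277035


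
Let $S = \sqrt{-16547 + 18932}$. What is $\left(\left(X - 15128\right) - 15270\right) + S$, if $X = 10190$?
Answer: $-20208 + 3 \sqrt{265} \approx -20159.0$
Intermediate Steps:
$S = 3 \sqrt{265}$ ($S = \sqrt{2385} = 3 \sqrt{265} \approx 48.836$)
$\left(\left(X - 15128\right) - 15270\right) + S = \left(\left(10190 - 15128\right) - 15270\right) + 3 \sqrt{265} = \left(-4938 - 15270\right) + 3 \sqrt{265} = -20208 + 3 \sqrt{265}$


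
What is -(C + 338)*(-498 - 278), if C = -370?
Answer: -24832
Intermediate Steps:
-(C + 338)*(-498 - 278) = -(-370 + 338)*(-498 - 278) = -(-32)*(-776) = -1*24832 = -24832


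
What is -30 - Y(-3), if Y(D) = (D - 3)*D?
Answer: -48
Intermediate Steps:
Y(D) = D*(-3 + D) (Y(D) = (-3 + D)*D = D*(-3 + D))
-30 - Y(-3) = -30 - (-3)*(-3 - 3) = -30 - (-3)*(-6) = -30 - 1*18 = -30 - 18 = -48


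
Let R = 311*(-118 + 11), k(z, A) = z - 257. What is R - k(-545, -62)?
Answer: -32475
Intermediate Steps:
k(z, A) = -257 + z
R = -33277 (R = 311*(-107) = -33277)
R - k(-545, -62) = -33277 - (-257 - 545) = -33277 - 1*(-802) = -33277 + 802 = -32475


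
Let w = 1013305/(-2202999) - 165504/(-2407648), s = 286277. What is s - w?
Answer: 47450890339157864/165751441761 ≈ 2.8628e+5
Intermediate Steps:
w = -64846144067/165751441761 (w = 1013305*(-1/2202999) - 165504*(-1/2407648) = -1013305/2202999 + 5172/75239 = -64846144067/165751441761 ≈ -0.39123)
s - w = 286277 - 1*(-64846144067/165751441761) = 286277 + 64846144067/165751441761 = 47450890339157864/165751441761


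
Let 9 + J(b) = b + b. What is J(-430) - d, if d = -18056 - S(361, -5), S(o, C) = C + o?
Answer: 17543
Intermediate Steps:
J(b) = -9 + 2*b (J(b) = -9 + (b + b) = -9 + 2*b)
d = -18412 (d = -18056 - (-5 + 361) = -18056 - 1*356 = -18056 - 356 = -18412)
J(-430) - d = (-9 + 2*(-430)) - 1*(-18412) = (-9 - 860) + 18412 = -869 + 18412 = 17543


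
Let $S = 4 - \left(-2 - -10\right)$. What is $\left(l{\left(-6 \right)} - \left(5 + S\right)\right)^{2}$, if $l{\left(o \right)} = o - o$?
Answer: $1$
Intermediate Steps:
$S = -4$ ($S = 4 - \left(-2 + 10\right) = 4 - 8 = -4$)
$l{\left(o \right)} = 0$
$\left(l{\left(-6 \right)} - \left(5 + S\right)\right)^{2} = \left(0 - 1\right)^{2} = \left(-1\right)^{2} = 1$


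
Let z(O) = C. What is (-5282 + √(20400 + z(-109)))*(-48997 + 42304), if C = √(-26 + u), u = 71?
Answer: 35352426 - 6693*√(20400 + 3*√5) ≈ 3.4396e+7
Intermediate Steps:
C = 3*√5 (C = √(-26 + 71) = √45 = 3*√5 ≈ 6.7082)
z(O) = 3*√5
(-5282 + √(20400 + z(-109)))*(-48997 + 42304) = (-5282 + √(20400 + 3*√5))*(-48997 + 42304) = (-5282 + √(20400 + 3*√5))*(-6693) = 35352426 - 6693*√(20400 + 3*√5)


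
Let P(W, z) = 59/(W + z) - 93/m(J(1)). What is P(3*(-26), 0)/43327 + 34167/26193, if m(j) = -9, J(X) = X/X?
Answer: 12831905297/9835488962 ≈ 1.3047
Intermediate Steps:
J(X) = 1
P(W, z) = 31/3 + 59/(W + z) (P(W, z) = 59/(W + z) - 93/(-9) = 59/(W + z) - 93*(-1/9) = 59/(W + z) + 31/3 = 31/3 + 59/(W + z))
P(3*(-26), 0)/43327 + 34167/26193 = ((177 + 31*(3*(-26)) + 31*0)/(3*(3*(-26) + 0)))/43327 + 34167/26193 = ((177 + 31*(-78) + 0)/(3*(-78 + 0)))*(1/43327) + 34167*(1/26193) = ((1/3)*(177 - 2418 + 0)/(-78))*(1/43327) + 11389/8731 = ((1/3)*(-1/78)*(-2241))*(1/43327) + 11389/8731 = (249/26)*(1/43327) + 11389/8731 = 249/1126502 + 11389/8731 = 12831905297/9835488962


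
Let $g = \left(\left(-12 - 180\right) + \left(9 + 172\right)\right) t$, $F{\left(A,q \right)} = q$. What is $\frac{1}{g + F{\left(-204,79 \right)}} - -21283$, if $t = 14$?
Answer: $\frac{1596224}{75} \approx 21283.0$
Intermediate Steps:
$g = -154$ ($g = \left(\left(-12 - 180\right) + \left(9 + 172\right)\right) 14 = \left(-192 + 181\right) 14 = \left(-11\right) 14 = -154$)
$\frac{1}{g + F{\left(-204,79 \right)}} - -21283 = \frac{1}{-154 + 79} - -21283 = \frac{1}{-75} + 21283 = - \frac{1}{75} + 21283 = \frac{1596224}{75}$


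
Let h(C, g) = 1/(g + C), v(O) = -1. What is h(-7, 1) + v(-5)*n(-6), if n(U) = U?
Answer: 35/6 ≈ 5.8333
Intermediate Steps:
h(C, g) = 1/(C + g)
h(-7, 1) + v(-5)*n(-6) = 1/(-7 + 1) - 1*(-6) = 1/(-6) + 6 = -1/6 + 6 = 35/6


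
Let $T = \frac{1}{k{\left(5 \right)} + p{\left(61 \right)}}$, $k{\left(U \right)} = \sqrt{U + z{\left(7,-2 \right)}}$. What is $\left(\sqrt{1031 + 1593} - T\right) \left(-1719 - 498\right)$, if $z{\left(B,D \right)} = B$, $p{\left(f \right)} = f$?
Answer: $\frac{135237}{3709} - 17736 \sqrt{41} - \frac{4434 \sqrt{3}}{3709} \approx -1.1353 \cdot 10^{5}$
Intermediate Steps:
$k{\left(U \right)} = \sqrt{7 + U}$ ($k{\left(U \right)} = \sqrt{U + 7} = \sqrt{7 + U}$)
$T = \frac{1}{61 + 2 \sqrt{3}}$ ($T = \frac{1}{\sqrt{7 + 5} + 61} = \frac{1}{\sqrt{12} + 61} = \frac{1}{2 \sqrt{3} + 61} = \frac{1}{61 + 2 \sqrt{3}} \approx 0.015513$)
$\left(\sqrt{1031 + 1593} - T\right) \left(-1719 - 498\right) = \left(\sqrt{1031 + 1593} - \left(\frac{61}{3709} - \frac{2 \sqrt{3}}{3709}\right)\right) \left(-1719 - 498\right) = \left(\sqrt{2624} - \left(\frac{61}{3709} - \frac{2 \sqrt{3}}{3709}\right)\right) \left(-2217\right) = \left(8 \sqrt{41} - \left(\frac{61}{3709} - \frac{2 \sqrt{3}}{3709}\right)\right) \left(-2217\right) = \left(- \frac{61}{3709} + 8 \sqrt{41} + \frac{2 \sqrt{3}}{3709}\right) \left(-2217\right) = \frac{135237}{3709} - 17736 \sqrt{41} - \frac{4434 \sqrt{3}}{3709}$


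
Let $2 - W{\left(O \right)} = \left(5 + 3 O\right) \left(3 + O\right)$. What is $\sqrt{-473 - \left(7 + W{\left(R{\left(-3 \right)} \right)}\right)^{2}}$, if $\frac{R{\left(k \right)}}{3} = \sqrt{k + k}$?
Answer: $\sqrt{-14225 + 13104 i \sqrt{6}} \approx 102.19 + 157.06 i$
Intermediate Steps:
$R{\left(k \right)} = 3 \sqrt{2} \sqrt{k}$ ($R{\left(k \right)} = 3 \sqrt{k + k} = 3 \sqrt{2 k} = 3 \sqrt{2} \sqrt{k}$)
$W{\left(O \right)} = 2 - \left(3 + O\right) \left(5 + 3 O\right)$ ($W{\left(O \right)} = 2 - \left(5 + 3 O\right) \left(3 + O\right) = 2 - \left(3 + O\right) \left(5 + 3 O\right)$)
$\sqrt{-473 - \left(7 + W{\left(R{\left(-3 \right)} \right)}\right)^{2}} = \sqrt{-473 - \left(7 - \left(13 - 162 + 14 \cdot 3 \sqrt{2} \sqrt{-3}\right)\right)^{2}} = \sqrt{-473 - \left(7 - \left(13 - 162 + 14 \cdot 3 \sqrt{2} i \sqrt{3}\right)\right)^{2}} = \sqrt{-473 - \left(7 - \left(13 - 162 + 14 \cdot 3 i \sqrt{6}\right)\right)^{2}} = \sqrt{-473 - \left(7 - \left(-149 + 42 i \sqrt{6}\right)\right)^{2}} = \sqrt{-473 - \left(7 + \left(149 - 42 i \sqrt{6}\right)\right)^{2}} = \sqrt{-473 - \left(156 - 42 i \sqrt{6}\right)^{2}}$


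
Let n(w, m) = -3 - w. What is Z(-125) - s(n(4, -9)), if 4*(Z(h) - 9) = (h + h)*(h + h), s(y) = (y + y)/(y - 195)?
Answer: 1579027/101 ≈ 15634.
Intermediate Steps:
s(y) = 2*y/(-195 + y) (s(y) = (2*y)/(-195 + y) = 2*y/(-195 + y))
Z(h) = 9 + h**2 (Z(h) = 9 + ((h + h)*(h + h))/4 = 9 + ((2*h)*(2*h))/4 = 9 + (4*h**2)/4 = 9 + h**2)
Z(-125) - s(n(4, -9)) = (9 + (-125)**2) - 2*(-3 - 1*4)/(-195 + (-3 - 1*4)) = (9 + 15625) - 2*(-3 - 4)/(-195 + (-3 - 4)) = 15634 - 2*(-7)/(-195 - 7) = 15634 - 2*(-7)/(-202) = 15634 - 2*(-7)*(-1)/202 = 15634 - 1*7/101 = 15634 - 7/101 = 1579027/101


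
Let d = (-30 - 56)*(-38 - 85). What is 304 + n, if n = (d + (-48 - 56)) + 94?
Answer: 10872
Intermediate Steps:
d = 10578 (d = -86*(-123) = 10578)
n = 10568 (n = (10578 + (-48 - 56)) + 94 = (10578 - 104) + 94 = 10474 + 94 = 10568)
304 + n = 304 + 10568 = 10872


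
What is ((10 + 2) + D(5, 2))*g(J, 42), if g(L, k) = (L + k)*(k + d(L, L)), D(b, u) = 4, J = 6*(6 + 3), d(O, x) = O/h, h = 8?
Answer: 74880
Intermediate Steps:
d(O, x) = O/8
J = 54 (J = 6*9 = 54)
g(L, k) = (L + k)*(k + L/8)
((10 + 2) + D(5, 2))*g(J, 42) = ((10 + 2) + 4)*(42² + (⅛)*54² + (9/8)*54*42) = (12 + 4)*(1764 + (⅛)*2916 + 5103/2) = 16*(1764 + 729/2 + 5103/2) = 16*4680 = 74880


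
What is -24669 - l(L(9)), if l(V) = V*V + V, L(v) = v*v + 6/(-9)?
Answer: -280825/9 ≈ -31203.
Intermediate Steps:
L(v) = -2/3 + v**2 (L(v) = v**2 + 6*(-1/9) = v**2 - 2/3 = -2/3 + v**2)
l(V) = V + V**2 (l(V) = V**2 + V = V + V**2)
-24669 - l(L(9)) = -24669 - (-2/3 + 9**2)*(1 + (-2/3 + 9**2)) = -24669 - (-2/3 + 81)*(1 + (-2/3 + 81)) = -24669 - 241*(1 + 241/3)/3 = -24669 - 241*244/(3*3) = -24669 - 1*58804/9 = -24669 - 58804/9 = -280825/9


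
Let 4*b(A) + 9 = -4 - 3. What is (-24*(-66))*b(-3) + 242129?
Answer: 235793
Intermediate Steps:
b(A) = -4 (b(A) = -9/4 + (-4 - 3)/4 = -9/4 + (¼)*(-7) = -9/4 - 7/4 = -4)
(-24*(-66))*b(-3) + 242129 = -24*(-66)*(-4) + 242129 = 1584*(-4) + 242129 = -6336 + 242129 = 235793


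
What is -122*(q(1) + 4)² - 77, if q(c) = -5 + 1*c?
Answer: -77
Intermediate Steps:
q(c) = -5 + c
-122*(q(1) + 4)² - 77 = -122*((-5 + 1) + 4)² - 77 = -122*(-4 + 4)² - 77 = -122*0² - 77 = -122*0 - 77 = 0 - 77 = -77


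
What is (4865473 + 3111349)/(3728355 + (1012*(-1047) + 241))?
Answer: 3988411/1334516 ≈ 2.9887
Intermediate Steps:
(4865473 + 3111349)/(3728355 + (1012*(-1047) + 241)) = 7976822/(3728355 + (-1059564 + 241)) = 7976822/(3728355 - 1059323) = 7976822/2669032 = 7976822*(1/2669032) = 3988411/1334516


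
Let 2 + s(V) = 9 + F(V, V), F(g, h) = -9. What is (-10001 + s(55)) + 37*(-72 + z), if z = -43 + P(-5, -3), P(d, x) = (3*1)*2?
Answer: -14036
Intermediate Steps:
P(d, x) = 6 (P(d, x) = 3*2 = 6)
z = -37 (z = -43 + 6 = -37)
s(V) = -2 (s(V) = -2 + (9 - 9) = -2 + 0 = -2)
(-10001 + s(55)) + 37*(-72 + z) = (-10001 - 2) + 37*(-72 - 37) = -10003 + 37*(-109) = -10003 - 4033 = -14036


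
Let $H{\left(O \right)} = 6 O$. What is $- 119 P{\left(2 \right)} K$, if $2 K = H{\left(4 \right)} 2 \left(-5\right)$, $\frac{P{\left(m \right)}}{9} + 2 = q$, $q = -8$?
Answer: $-1285200$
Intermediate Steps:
$P{\left(m \right)} = -90$ ($P{\left(m \right)} = -18 + 9 \left(-8\right) = -18 - 72 = -90$)
$K = -120$ ($K = \frac{6 \cdot 4 \cdot 2 \left(-5\right)}{2} = \frac{24 \cdot 2 \left(-5\right)}{2} = \frac{48 \left(-5\right)}{2} = \frac{1}{2} \left(-240\right) = -120$)
$- 119 P{\left(2 \right)} K = \left(-119\right) \left(-90\right) \left(-120\right) = 10710 \left(-120\right) = -1285200$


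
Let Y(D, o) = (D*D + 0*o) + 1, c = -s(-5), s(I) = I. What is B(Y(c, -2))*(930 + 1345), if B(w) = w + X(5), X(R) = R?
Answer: 70525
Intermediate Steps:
c = 5 (c = -1*(-5) = 5)
Y(D, o) = 1 + D² (Y(D, o) = (D² + 0) + 1 = D² + 1 = 1 + D²)
B(w) = 5 + w (B(w) = w + 5 = 5 + w)
B(Y(c, -2))*(930 + 1345) = (5 + (1 + 5²))*(930 + 1345) = (5 + (1 + 25))*2275 = (5 + 26)*2275 = 31*2275 = 70525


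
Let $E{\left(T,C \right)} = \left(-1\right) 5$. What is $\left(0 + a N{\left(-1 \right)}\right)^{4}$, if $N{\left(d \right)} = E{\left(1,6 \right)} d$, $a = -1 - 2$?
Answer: $50625$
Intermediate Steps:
$E{\left(T,C \right)} = -5$
$a = -3$ ($a = -1 - 2 = -3$)
$N{\left(d \right)} = - 5 d$
$\left(0 + a N{\left(-1 \right)}\right)^{4} = \left(0 - 3 \left(\left(-5\right) \left(-1\right)\right)\right)^{4} = \left(0 - 15\right)^{4} = \left(-15\right)^{4} = 50625$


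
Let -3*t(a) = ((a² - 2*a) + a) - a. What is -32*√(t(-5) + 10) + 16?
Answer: 16 - 32*I*√15/3 ≈ 16.0 - 41.312*I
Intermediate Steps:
t(a) = -a²/3 + 2*a/3 (t(a) = -(((a² - 2*a) + a) - a)/3 = -((a² - a) - a)/3 = -(a² - 2*a)/3 = -a²/3 + 2*a/3)
-32*√(t(-5) + 10) + 16 = -32*√((⅓)*(-5)*(2 - 1*(-5)) + 10) + 16 = -32*√((⅓)*(-5)*(2 + 5) + 10) + 16 = -32*√((⅓)*(-5)*7 + 10) + 16 = -32*√(-35/3 + 10) + 16 = -32*I*√15/3 + 16 = 16 - 32*I*√15/3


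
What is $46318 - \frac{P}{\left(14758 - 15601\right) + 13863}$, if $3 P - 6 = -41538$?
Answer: $\frac{150768551}{3255} \approx 46319.0$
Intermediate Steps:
$P = -13844$ ($P = 2 + \frac{1}{3} \left(-41538\right) = 2 - 13846 = -13844$)
$46318 - \frac{P}{\left(14758 - 15601\right) + 13863} = 46318 - - \frac{13844}{\left(14758 - 15601\right) + 13863} = 46318 - - \frac{13844}{-843 + 13863} = 46318 - - \frac{13844}{13020} = 46318 - \left(-13844\right) \frac{1}{13020} = 46318 - - \frac{3461}{3255} = 46318 + \frac{3461}{3255} = \frac{150768551}{3255}$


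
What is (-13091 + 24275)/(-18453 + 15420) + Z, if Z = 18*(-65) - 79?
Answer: -1266467/1011 ≈ -1252.7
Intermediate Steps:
Z = -1249 (Z = -1170 - 79 = -1249)
(-13091 + 24275)/(-18453 + 15420) + Z = (-13091 + 24275)/(-18453 + 15420) - 1249 = 11184/(-3033) - 1249 = 11184*(-1/3033) - 1249 = -3728/1011 - 1249 = -1266467/1011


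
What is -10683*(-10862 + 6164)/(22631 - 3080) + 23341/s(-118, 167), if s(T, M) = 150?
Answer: 2661549997/977550 ≈ 2722.7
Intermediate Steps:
-10683*(-10862 + 6164)/(22631 - 3080) + 23341/s(-118, 167) = -10683*(-10862 + 6164)/(22631 - 3080) + 23341/150 = -10683/(19551/(-4698)) + 23341*(1/150) = -10683/(19551*(-1/4698)) + 23341/150 = -10683/(-6517/1566) + 23341/150 = -10683*(-1566/6517) + 23341/150 = 16729578/6517 + 23341/150 = 2661549997/977550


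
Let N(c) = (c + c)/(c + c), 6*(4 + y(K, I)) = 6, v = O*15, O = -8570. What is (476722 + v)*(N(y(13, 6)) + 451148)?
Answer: 157077449628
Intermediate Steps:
v = -128550 (v = -8570*15 = -128550)
y(K, I) = -3 (y(K, I) = -4 + (1/6)*6 = -4 + 1 = -3)
N(c) = 1 (N(c) = (2*c)/((2*c)) = (2*c)*(1/(2*c)) = 1)
(476722 + v)*(N(y(13, 6)) + 451148) = (476722 - 128550)*(1 + 451148) = 348172*451149 = 157077449628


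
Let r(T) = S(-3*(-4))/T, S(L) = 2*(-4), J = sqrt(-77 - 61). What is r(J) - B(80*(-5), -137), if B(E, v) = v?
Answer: 137 + 4*I*sqrt(138)/69 ≈ 137.0 + 0.68101*I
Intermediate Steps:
J = I*sqrt(138) (J = sqrt(-138) = I*sqrt(138) ≈ 11.747*I)
S(L) = -8
r(T) = -8/T
r(J) - B(80*(-5), -137) = -8*(-I*sqrt(138)/138) - 1*(-137) = -(-4)*I*sqrt(138)/69 + 137 = 4*I*sqrt(138)/69 + 137 = 137 + 4*I*sqrt(138)/69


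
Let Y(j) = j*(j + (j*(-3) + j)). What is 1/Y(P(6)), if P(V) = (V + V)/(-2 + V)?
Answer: -⅑ ≈ -0.11111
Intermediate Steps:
P(V) = 2*V/(-2 + V) (P(V) = (2*V)/(-2 + V) = 2*V/(-2 + V))
Y(j) = -j² (Y(j) = j*(j + (-3*j + j)) = j*(j - 2*j) = j*(-j) = -j²)
1/Y(P(6)) = 1/(-(2*6/(-2 + 6))²) = 1/(-(2*6/4)²) = 1/(-(2*6*(¼))²) = 1/(-1*3²) = 1/(-1*9) = 1/(-9) = -⅑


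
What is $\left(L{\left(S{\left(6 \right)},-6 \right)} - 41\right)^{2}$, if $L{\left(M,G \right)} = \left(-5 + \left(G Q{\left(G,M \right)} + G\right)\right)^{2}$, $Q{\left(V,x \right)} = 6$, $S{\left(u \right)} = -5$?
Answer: $4700224$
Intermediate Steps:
$L{\left(M,G \right)} = \left(-5 + 7 G\right)^{2}$ ($L{\left(M,G \right)} = \left(-5 + \left(G 6 + G\right)\right)^{2} = \left(-5 + \left(6 G + G\right)\right)^{2} = \left(-5 + 7 G\right)^{2}$)
$\left(L{\left(S{\left(6 \right)},-6 \right)} - 41\right)^{2} = \left(\left(-5 + 7 \left(-6\right)\right)^{2} - 41\right)^{2} = \left(\left(-5 - 42\right)^{2} - 41\right)^{2} = \left(\left(-47\right)^{2} - 41\right)^{2} = \left(2209 - 41\right)^{2} = 2168^{2} = 4700224$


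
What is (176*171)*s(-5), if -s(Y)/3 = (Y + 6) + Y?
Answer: 361152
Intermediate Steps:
s(Y) = -18 - 6*Y (s(Y) = -3*((Y + 6) + Y) = -3*((6 + Y) + Y) = -3*(6 + 2*Y) = -18 - 6*Y)
(176*171)*s(-5) = (176*171)*(-18 - 6*(-5)) = 30096*(-18 + 30) = 30096*12 = 361152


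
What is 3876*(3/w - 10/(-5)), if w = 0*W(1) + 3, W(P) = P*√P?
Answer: 11628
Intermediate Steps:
W(P) = P^(3/2)
w = 3 (w = 0*1^(3/2) + 3 = 0*1 + 3 = 0 + 3 = 3)
3876*(3/w - 10/(-5)) = 3876*(3/3 - 10/(-5)) = 3876*(3*(⅓) - 10*(-⅕)) = 3876*(1 + 2) = 3876*3 = 11628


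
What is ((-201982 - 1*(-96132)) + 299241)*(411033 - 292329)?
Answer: 22956285264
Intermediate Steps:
((-201982 - 1*(-96132)) + 299241)*(411033 - 292329) = ((-201982 + 96132) + 299241)*118704 = (-105850 + 299241)*118704 = 193391*118704 = 22956285264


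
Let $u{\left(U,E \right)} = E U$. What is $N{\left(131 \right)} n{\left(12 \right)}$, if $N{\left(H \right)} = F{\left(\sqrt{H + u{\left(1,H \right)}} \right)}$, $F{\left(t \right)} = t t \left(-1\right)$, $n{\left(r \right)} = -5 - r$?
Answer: $4454$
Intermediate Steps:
$F{\left(t \right)} = - t^{2}$ ($F{\left(t \right)} = t^{2} \left(-1\right) = - t^{2}$)
$N{\left(H \right)} = - 2 H$ ($N{\left(H \right)} = - \left(\sqrt{H + H 1}\right)^{2} = - \left(\sqrt{H + H}\right)^{2} = - \left(\sqrt{2 H}\right)^{2} = - \left(\sqrt{2} \sqrt{H}\right)^{2} = - 2 H$)
$N{\left(131 \right)} n{\left(12 \right)} = \left(-2\right) 131 \left(-5 - 12\right) = - 262 \left(-5 - 12\right) = \left(-262\right) \left(-17\right) = 4454$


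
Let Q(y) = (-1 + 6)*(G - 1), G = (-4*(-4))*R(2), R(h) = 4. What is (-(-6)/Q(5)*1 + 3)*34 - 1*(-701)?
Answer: 84383/105 ≈ 803.65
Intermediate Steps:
G = 64 (G = -4*(-4)*4 = 16*4 = 64)
Q(y) = 315 (Q(y) = (-1 + 6)*(64 - 1) = 5*63 = 315)
(-(-6)/Q(5)*1 + 3)*34 - 1*(-701) = (-(-6)/315*1 + 3)*34 - 1*(-701) = (-(-6)/315*1 + 3)*34 + 701 = (-2*(-1/105)*1 + 3)*34 + 701 = ((2/105)*1 + 3)*34 + 701 = (2/105 + 3)*34 + 701 = (317/105)*34 + 701 = 10778/105 + 701 = 84383/105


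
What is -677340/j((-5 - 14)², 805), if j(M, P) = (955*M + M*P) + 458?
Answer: -338670/317909 ≈ -1.0653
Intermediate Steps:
j(M, P) = 458 + 955*M + M*P
-677340/j((-5 - 14)², 805) = -677340/(458 + 955*(-5 - 14)² + (-5 - 14)²*805) = -677340/(458 + 955*(-19)² + (-19)²*805) = -677340/(458 + 955*361 + 361*805) = -677340/(458 + 344755 + 290605) = -677340/635818 = -677340*1/635818 = -338670/317909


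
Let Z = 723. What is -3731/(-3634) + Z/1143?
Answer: 2297305/1384554 ≈ 1.6592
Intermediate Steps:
-3731/(-3634) + Z/1143 = -3731/(-3634) + 723/1143 = -3731*(-1/3634) + 723*(1/1143) = 3731/3634 + 241/381 = 2297305/1384554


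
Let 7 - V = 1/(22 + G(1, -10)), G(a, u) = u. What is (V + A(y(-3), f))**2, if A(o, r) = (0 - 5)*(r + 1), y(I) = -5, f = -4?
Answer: 69169/144 ≈ 480.34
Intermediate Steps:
A(o, r) = -5 - 5*r (A(o, r) = -5*(1 + r) = -5 - 5*r)
V = 83/12 (V = 7 - 1/(22 - 10) = 7 - 1/12 = 83/12 ≈ 6.9167)
(V + A(y(-3), f))**2 = (83/12 + (-5 - 5*(-4)))**2 = (83/12 + (-5 + 20))**2 = (83/12 + 15)**2 = (263/12)**2 = 69169/144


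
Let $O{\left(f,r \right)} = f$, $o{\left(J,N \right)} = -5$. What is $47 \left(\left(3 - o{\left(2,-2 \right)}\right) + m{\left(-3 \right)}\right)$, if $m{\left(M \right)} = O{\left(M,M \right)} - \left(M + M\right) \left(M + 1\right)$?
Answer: $-329$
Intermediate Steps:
$m{\left(M \right)} = M - 2 M \left(1 + M\right)$ ($m{\left(M \right)} = M - \left(M + M\right) \left(M + 1\right) = M - 2 M \left(1 + M\right)$)
$47 \left(\left(3 - o{\left(2,-2 \right)}\right) + m{\left(-3 \right)}\right) = 47 \left(\left(3 - -5\right) - 3 \left(-1 - -6\right)\right) = 47 \left(\left(3 + 5\right) - 3 \left(-1 + 6\right)\right) = 47 \left(8 - 15\right) = 47 \left(-7\right) = -329$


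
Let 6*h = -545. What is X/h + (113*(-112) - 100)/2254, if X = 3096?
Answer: -24411162/614215 ≈ -39.744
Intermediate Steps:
h = -545/6 (h = (⅙)*(-545) = -545/6 ≈ -90.833)
X/h + (113*(-112) - 100)/2254 = 3096/(-545/6) + (113*(-112) - 100)/2254 = 3096*(-6/545) + (-12656 - 100)*(1/2254) = -18576/545 - 12756*1/2254 = -18576/545 - 6378/1127 = -24411162/614215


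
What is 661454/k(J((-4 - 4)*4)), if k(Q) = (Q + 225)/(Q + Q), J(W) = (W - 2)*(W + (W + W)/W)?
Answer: 89957744/83 ≈ 1.0838e+6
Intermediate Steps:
J(W) = (-2 + W)*(2 + W) (J(W) = (-2 + W)*(W + (2*W)/W) = (-2 + W)*(W + 2) = (-2 + W)*(2 + W))
k(Q) = (225 + Q)/(2*Q) (k(Q) = (225 + Q)/((2*Q)) = (225 + Q)*(1/(2*Q)) = (225 + Q)/(2*Q))
661454/k(J((-4 - 4)*4)) = 661454/(((225 + (-4 + ((-4 - 4)*4)**2))/(2*(-4 + ((-4 - 4)*4)**2)))) = 661454/(((225 + (-4 + (-8*4)**2))/(2*(-4 + (-8*4)**2)))) = 661454/(((225 + (-4 + (-32)**2))/(2*(-4 + (-32)**2)))) = 661454/(((225 + (-4 + 1024))/(2*(-4 + 1024)))) = 661454/(((1/2)*(225 + 1020)/1020)) = 661454/(((1/2)*(1/1020)*1245)) = 661454/(83/136) = 661454*(136/83) = 89957744/83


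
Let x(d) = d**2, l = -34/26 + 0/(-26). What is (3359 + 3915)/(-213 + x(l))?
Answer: -614653/17854 ≈ -34.427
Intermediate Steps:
l = -17/13 (l = -34*1/26 + 0*(-1/26) = -17/13 + 0 = -17/13 ≈ -1.3077)
(3359 + 3915)/(-213 + x(l)) = (3359 + 3915)/(-213 + (-17/13)**2) = 7274/(-213 + 289/169) = 7274/(-35708/169) = 7274*(-169/35708) = -614653/17854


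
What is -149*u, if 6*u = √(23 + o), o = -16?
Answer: -149*√7/6 ≈ -65.703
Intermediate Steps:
u = √7/6 (u = √(23 - 16)/6 = √7/6 ≈ 0.44096)
-149*u = -149*√7/6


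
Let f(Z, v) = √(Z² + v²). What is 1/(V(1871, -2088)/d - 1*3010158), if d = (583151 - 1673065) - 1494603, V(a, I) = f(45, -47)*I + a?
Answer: -20107037052979000969/60525358455877159407004153 - 5396471496*√4234/60525358455877159407004153 ≈ -3.3221e-7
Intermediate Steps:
V(a, I) = a + I*√4234 (V(a, I) = √(45² + (-47)²)*I + a = √(2025 + 2209)*I + a = √4234*I + a = I*√4234 + a = a + I*√4234)
d = -2584517 (d = -1089914 - 1494603 = -2584517)
1/(V(1871, -2088)/d - 1*3010158) = 1/((1871 - 2088*√4234)/(-2584517) - 1*3010158) = 1/((1871 - 2088*√4234)*(-1/2584517) - 3010158) = 1/((-1871/2584517 + 2088*√4234/2584517) - 3010158) = 1/(-7779804525557/2584517 + 2088*√4234/2584517)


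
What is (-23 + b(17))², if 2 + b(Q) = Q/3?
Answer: 3364/9 ≈ 373.78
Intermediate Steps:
b(Q) = -2 + Q/3
(-23 + b(17))² = (-23 + (-2 + (⅓)*17))² = (-23 + (-2 + 17/3))² = (-23 + 11/3)² = (-58/3)² = 3364/9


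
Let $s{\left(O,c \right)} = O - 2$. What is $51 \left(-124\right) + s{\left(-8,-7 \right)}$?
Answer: $-6334$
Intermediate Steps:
$s{\left(O,c \right)} = -2 + O$
$51 \left(-124\right) + s{\left(-8,-7 \right)} = 51 \left(-124\right) - 10 = -6324 - 10 = -6334$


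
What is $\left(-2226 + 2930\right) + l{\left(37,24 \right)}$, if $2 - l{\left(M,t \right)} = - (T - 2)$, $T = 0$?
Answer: $704$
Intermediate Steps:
$l{\left(M,t \right)} = 0$ ($l{\left(M,t \right)} = 2 - - (0 - 2) = 2 - \left(-1\right) \left(-2\right) = 2 - 2 = 0$)
$\left(-2226 + 2930\right) + l{\left(37,24 \right)} = \left(-2226 + 2930\right) + 0 = 704 + 0 = 704$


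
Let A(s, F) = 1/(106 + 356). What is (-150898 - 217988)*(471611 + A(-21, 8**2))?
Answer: -1913677657589/11 ≈ -1.7397e+11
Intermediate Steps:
A(s, F) = 1/462
(-150898 - 217988)*(471611 + A(-21, 8**2)) = (-150898 - 217988)*(471611 + 1/462) = -368886*217884283/462 = -1913677657589/11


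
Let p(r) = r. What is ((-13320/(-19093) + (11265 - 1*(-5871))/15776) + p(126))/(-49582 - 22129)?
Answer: -141507063/79412331134 ≈ -0.0017819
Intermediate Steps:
((-13320/(-19093) + (11265 - 1*(-5871))/15776) + p(126))/(-49582 - 22129) = ((-13320/(-19093) + (11265 - 1*(-5871))/15776) + 126)/(-49582 - 22129) = ((-13320*(-1/19093) + (11265 + 5871)*(1/15776)) + 126)/(-71711) = ((13320/19093 + 17136*(1/15776)) + 126)*(-1/71711) = ((13320/19093 + 63/58) + 126)*(-1/71711) = (1975419/1107394 + 126)*(-1/71711) = (141507063/1107394)*(-1/71711) = -141507063/79412331134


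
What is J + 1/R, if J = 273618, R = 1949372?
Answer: 533383267897/1949372 ≈ 2.7362e+5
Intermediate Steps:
J + 1/R = 273618 + 1/1949372 = 533383267897/1949372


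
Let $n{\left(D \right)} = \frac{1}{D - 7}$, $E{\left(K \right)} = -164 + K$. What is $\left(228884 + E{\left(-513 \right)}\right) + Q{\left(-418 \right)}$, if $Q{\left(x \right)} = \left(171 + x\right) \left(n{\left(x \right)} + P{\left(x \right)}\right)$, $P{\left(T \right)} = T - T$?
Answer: $\frac{96988222}{425} \approx 2.2821 \cdot 10^{5}$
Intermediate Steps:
$n{\left(D \right)} = \frac{1}{-7 + D}$
$P{\left(T \right)} = 0$
$Q{\left(x \right)} = \frac{171 + x}{-7 + x}$ ($Q{\left(x \right)} = \left(171 + x\right) \left(\frac{1}{-7 + x} + 0\right) = \frac{171 + x}{-7 + x}$)
$\left(228884 + E{\left(-513 \right)}\right) + Q{\left(-418 \right)} = \left(228884 - 677\right) + \frac{171 - 418}{-7 - 418} = \left(228884 - 677\right) + \frac{1}{-425} \left(-247\right) = 228207 - - \frac{247}{425} = 228207 + \frac{247}{425} = \frac{96988222}{425}$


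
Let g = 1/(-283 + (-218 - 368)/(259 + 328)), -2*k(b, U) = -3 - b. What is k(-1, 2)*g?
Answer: -587/166707 ≈ -0.0035211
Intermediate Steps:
k(b, U) = 3/2 + b/2 (k(b, U) = -(-3 - b)/2 = 3/2 + b/2)
g = -587/166707 (g = 1/(-283 - 586/587) = 1/(-166707/587) = -587/166707 ≈ -0.0035211)
k(-1, 2)*g = (3/2 + (1/2)*(-1))*(-587/166707) = (3/2 - 1/2)*(-587/166707) = 1*(-587/166707) = -587/166707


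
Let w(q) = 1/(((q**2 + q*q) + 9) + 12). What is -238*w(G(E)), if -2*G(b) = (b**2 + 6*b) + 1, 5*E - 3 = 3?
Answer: -297500/84331 ≈ -3.5278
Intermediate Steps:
E = 6/5 (E = 3/5 + (1/5)*3 = 3/5 + 3/5 = 6/5 ≈ 1.2000)
G(b) = -1/2 - 3*b - b**2/2 (G(b) = -((b**2 + 6*b) + 1)/2 = -(1 + b**2 + 6*b)/2 = -1/2 - 3*b - b**2/2)
w(q) = 1/(21 + 2*q**2) (w(q) = 1/(((q**2 + q**2) + 9) + 12) = 1/((2*q**2 + 9) + 12) = 1/((9 + 2*q**2) + 12) = 1/(21 + 2*q**2))
-238*w(G(E)) = -238/(21 + 2*(-1/2 - 3*6/5 - (6/5)**2/2)**2) = -238/(21 + 2*(-1/2 - 18/5 - 1/2*36/25)**2) = -238/(21 + 2*(-1/2 - 18/5 - 18/25)**2) = -238/(21 + 2*(-241/50)**2) = -238/(21 + 2*(58081/2500)) = -238/(21 + 58081/1250) = -238/84331/1250 = -238*1250/84331 = -297500/84331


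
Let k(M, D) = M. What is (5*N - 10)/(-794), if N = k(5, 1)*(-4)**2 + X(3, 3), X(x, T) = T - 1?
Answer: -200/397 ≈ -0.50378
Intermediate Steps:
X(x, T) = -1 + T
N = 82 (N = 5*(-4)**2 + (-1 + 3) = 5*16 + 2 = 80 + 2 = 82)
(5*N - 10)/(-794) = (5*82 - 10)/(-794) = (410 - 10)*(-1/794) = 400*(-1/794) = -200/397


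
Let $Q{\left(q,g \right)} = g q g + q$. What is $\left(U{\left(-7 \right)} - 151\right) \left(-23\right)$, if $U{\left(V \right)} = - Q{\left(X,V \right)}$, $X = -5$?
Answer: $-2277$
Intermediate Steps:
$Q{\left(q,g \right)} = q + q g^{2}$ ($Q{\left(q,g \right)} = q g^{2} + q = q + q g^{2}$)
$U{\left(V \right)} = 5 + 5 V^{2}$ ($U{\left(V \right)} = - \left(-5\right) \left(1 + V^{2}\right) = - (-5 - 5 V^{2}) = 5 + 5 V^{2}$)
$\left(U{\left(-7 \right)} - 151\right) \left(-23\right) = \left(\left(5 + 5 \left(-7\right)^{2}\right) - 151\right) \left(-23\right) = \left(\left(5 + 5 \cdot 49\right) - 151\right) \left(-23\right) = \left(\left(5 + 245\right) - 151\right) \left(-23\right) = \left(250 - 151\right) \left(-23\right) = 99 \left(-23\right) = -2277$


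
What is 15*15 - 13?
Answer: 212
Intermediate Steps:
15*15 - 13 = 225 - 13 = 212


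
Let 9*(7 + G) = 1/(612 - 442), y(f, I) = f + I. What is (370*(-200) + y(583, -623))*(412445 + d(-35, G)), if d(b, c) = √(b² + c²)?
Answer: -30537427800 - 2468*√2982285181/51 ≈ -3.0540e+10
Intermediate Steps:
y(f, I) = I + f
G = -10709/1530 (G = -7 + 1/(9*(612 - 442)) = -7 + (⅑)/170 = -7 + (⅑)*(1/170) = -7 + 1/1530 = -10709/1530 ≈ -6.9993)
(370*(-200) + y(583, -623))*(412445 + d(-35, G)) = (370*(-200) + (-623 + 583))*(412445 + √((-35)² + (-10709/1530)²)) = (-74000 - 40)*(412445 + √(1225 + 114682681/2340900)) = -74040*(412445 + √(2982285181/2340900)) = -74040*(412445 + √2982285181/1530) = -30537427800 - 2468*√2982285181/51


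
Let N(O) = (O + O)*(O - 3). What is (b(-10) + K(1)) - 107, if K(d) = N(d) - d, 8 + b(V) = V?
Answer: -130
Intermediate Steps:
N(O) = 2*O*(-3 + O) (N(O) = (2*O)*(-3 + O) = 2*O*(-3 + O))
b(V) = -8 + V
K(d) = -d + 2*d*(-3 + d) (K(d) = 2*d*(-3 + d) - d = -d + 2*d*(-3 + d))
(b(-10) + K(1)) - 107 = ((-8 - 10) + 1*(-7 + 2*1)) - 107 = (-18 + 1*(-7 + 2)) - 107 = (-18 + 1*(-5)) - 107 = (-18 - 5) - 107 = -23 - 107 = -130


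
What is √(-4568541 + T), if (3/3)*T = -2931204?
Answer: 3*I*√833305 ≈ 2738.6*I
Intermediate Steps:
T = -2931204
√(-4568541 + T) = √(-4568541 - 2931204) = √(-7499745) = 3*I*√833305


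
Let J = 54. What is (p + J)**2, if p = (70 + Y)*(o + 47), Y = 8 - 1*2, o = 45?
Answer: 49646116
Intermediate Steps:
Y = 6 (Y = 8 - 2 = 6)
p = 6992 (p = (70 + 6)*(45 + 47) = 76*92 = 6992)
(p + J)**2 = (6992 + 54)**2 = 7046**2 = 49646116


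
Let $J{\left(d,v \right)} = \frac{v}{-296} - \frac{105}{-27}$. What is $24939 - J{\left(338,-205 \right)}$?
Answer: $\frac{66425291}{2664} \approx 24934.0$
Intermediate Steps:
$J{\left(d,v \right)} = \frac{35}{9} - \frac{v}{296}$ ($J{\left(d,v \right)} = v \left(- \frac{1}{296}\right) - - \frac{35}{9} = - \frac{v}{296} + \frac{35}{9} = \frac{35}{9} - \frac{v}{296}$)
$24939 - J{\left(338,-205 \right)} = 24939 - \left(\frac{35}{9} - - \frac{205}{296}\right) = 24939 - \left(\frac{35}{9} + \frac{205}{296}\right) = 24939 - \frac{12205}{2664} = \frac{66425291}{2664}$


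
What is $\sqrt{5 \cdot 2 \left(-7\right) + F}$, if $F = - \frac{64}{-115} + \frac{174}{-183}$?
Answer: $\frac{2 i \sqrt{866029810}}{7015} \approx 8.3901 i$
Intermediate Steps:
$F = - \frac{2766}{7015}$ ($F = \left(-64\right) \left(- \frac{1}{115}\right) + 174 \left(- \frac{1}{183}\right) = \frac{64}{115} - \frac{58}{61} = - \frac{2766}{7015} \approx -0.3943$)
$\sqrt{5 \cdot 2 \left(-7\right) + F} = \sqrt{5 \cdot 2 \left(-7\right) - \frac{2766}{7015}} = \sqrt{10 \left(-7\right) - \frac{2766}{7015}} = \sqrt{-70 - \frac{2766}{7015}} = \sqrt{- \frac{493816}{7015}} = \frac{2 i \sqrt{866029810}}{7015}$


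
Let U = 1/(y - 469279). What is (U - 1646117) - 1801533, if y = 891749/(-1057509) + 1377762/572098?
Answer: -489415081715999375236091/141956138736732811 ≈ -3.4476e+6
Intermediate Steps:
y = 473413947728/302499391941 (y = 891749*(-1/1057509) + 1377762*(1/572098) = -891749/1057509 + 688881/286049 = 473413947728/302499391941 ≈ 1.5650)
U = -302499391941/141956138736732811 (U = 1/(473413947728/302499391941 - 469279) = 1/(-141956138736732811/302499391941) = -302499391941/141956138736732811 ≈ -2.1309e-6)
(U - 1646117) - 1801533 = (-302499391941/141956138736732811 - 1646117) - 1801533 = -233676413229196904036828/141956138736732811 - 1801533 = -489415081715999375236091/141956138736732811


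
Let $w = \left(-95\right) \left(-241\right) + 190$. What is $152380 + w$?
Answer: $175465$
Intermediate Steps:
$w = 23085$ ($w = 22895 + 190 = 23085$)
$152380 + w = 152380 + 23085 = 175465$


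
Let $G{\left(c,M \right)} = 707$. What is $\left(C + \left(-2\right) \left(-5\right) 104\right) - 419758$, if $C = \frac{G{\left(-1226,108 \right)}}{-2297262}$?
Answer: $- \frac{961904950823}{2297262} \approx -4.1872 \cdot 10^{5}$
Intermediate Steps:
$C = - \frac{707}{2297262}$ ($C = \frac{707}{-2297262} = 707 \left(- \frac{1}{2297262}\right) = - \frac{707}{2297262} \approx -0.00030776$)
$\left(C + \left(-2\right) \left(-5\right) 104\right) - 419758 = \left(- \frac{707}{2297262} + \left(-2\right) \left(-5\right) 104\right) - 419758 = \left(- \frac{707}{2297262} + 10 \cdot 104\right) - 419758 = \left(- \frac{707}{2297262} + 1040\right) - 419758 = \frac{2389151773}{2297262} - 419758 = - \frac{961904950823}{2297262}$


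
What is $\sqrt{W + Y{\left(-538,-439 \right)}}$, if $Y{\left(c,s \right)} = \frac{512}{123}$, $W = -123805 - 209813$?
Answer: $\frac{i \sqrt{5047243746}}{123} \approx 577.59 i$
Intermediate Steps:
$W = -333618$
$Y{\left(c,s \right)} = \frac{512}{123}$ ($Y{\left(c,s \right)} = 512 \cdot \frac{1}{123} = \frac{512}{123}$)
$\sqrt{W + Y{\left(-538,-439 \right)}} = \sqrt{-333618 + \frac{512}{123}} = \sqrt{- \frac{41034502}{123}} = \frac{i \sqrt{5047243746}}{123}$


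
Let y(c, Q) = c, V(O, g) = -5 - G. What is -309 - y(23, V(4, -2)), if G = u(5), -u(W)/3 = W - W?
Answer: -332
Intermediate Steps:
u(W) = 0 (u(W) = -3*(W - W) = -3*0 = 0)
G = 0
V(O, g) = -5 (V(O, g) = -5 - 1*0 = -5 + 0 = -5)
-309 - y(23, V(4, -2)) = -309 - 1*23 = -309 - 23 = -332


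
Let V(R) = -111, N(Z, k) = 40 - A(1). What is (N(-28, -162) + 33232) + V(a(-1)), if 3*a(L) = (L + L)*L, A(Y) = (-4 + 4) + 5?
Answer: 33156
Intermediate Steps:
A(Y) = 5 (A(Y) = 0 + 5 = 5)
N(Z, k) = 35 (N(Z, k) = 40 - 1*5 = 40 - 5 = 35)
a(L) = 2*L²/3 (a(L) = ((L + L)*L)/3 = ((2*L)*L)/3 = (2*L²)/3 = 2*L²/3)
(N(-28, -162) + 33232) + V(a(-1)) = (35 + 33232) - 111 = 33267 - 111 = 33156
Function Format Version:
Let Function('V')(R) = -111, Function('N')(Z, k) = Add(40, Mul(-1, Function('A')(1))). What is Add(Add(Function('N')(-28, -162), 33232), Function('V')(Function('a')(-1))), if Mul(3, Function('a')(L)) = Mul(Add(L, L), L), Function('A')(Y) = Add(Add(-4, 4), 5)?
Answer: 33156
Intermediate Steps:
Function('A')(Y) = 5 (Function('A')(Y) = Add(0, 5) = 5)
Function('N')(Z, k) = 35 (Function('N')(Z, k) = Add(40, Mul(-1, 5)) = Add(40, -5) = 35)
Function('a')(L) = Mul(Rational(2, 3), Pow(L, 2)) (Function('a')(L) = Mul(Rational(1, 3), Mul(Add(L, L), L)) = Mul(Rational(1, 3), Mul(Mul(2, L), L)) = Mul(Rational(1, 3), Mul(2, Pow(L, 2))) = Mul(Rational(2, 3), Pow(L, 2)))
Add(Add(Function('N')(-28, -162), 33232), Function('V')(Function('a')(-1))) = Add(Add(35, 33232), -111) = Add(33267, -111) = 33156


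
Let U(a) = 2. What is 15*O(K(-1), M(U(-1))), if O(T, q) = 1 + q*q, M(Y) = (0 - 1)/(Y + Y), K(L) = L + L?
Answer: 255/16 ≈ 15.938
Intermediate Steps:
K(L) = 2*L
M(Y) = -1/(2*Y)
O(T, q) = 1 + q²
15*O(K(-1), M(U(-1))) = 15*(1 + (-½/2)²) = 15*(1 + (-½*½)²) = 15*(1 + (-¼)²) = 15*(1 + 1/16) = 15*(17/16) = 255/16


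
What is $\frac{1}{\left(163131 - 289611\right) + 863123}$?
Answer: $\frac{1}{736643} \approx 1.3575 \cdot 10^{-6}$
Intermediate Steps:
$\frac{1}{\left(163131 - 289611\right) + 863123} = \frac{1}{-126480 + 863123} = \frac{1}{736643}$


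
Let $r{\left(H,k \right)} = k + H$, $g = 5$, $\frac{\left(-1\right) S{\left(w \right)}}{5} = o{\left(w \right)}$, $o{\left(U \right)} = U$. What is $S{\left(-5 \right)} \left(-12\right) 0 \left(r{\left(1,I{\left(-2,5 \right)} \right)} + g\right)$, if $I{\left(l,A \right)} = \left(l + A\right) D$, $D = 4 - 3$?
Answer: $0$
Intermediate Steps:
$D = 1$ ($D = 4 - 3 = 1$)
$S{\left(w \right)} = - 5 w$
$I{\left(l,A \right)} = A + l$ ($I{\left(l,A \right)} = \left(l + A\right) 1 = \left(A + l\right) 1 = A + l$)
$r{\left(H,k \right)} = H + k$
$S{\left(-5 \right)} \left(-12\right) 0 \left(r{\left(1,I{\left(-2,5 \right)} \right)} + g\right) = \left(-5\right) \left(-5\right) \left(-12\right) 0 \left(\left(1 + \left(5 - 2\right)\right) + 5\right) = 25 \left(-12\right) 0 \left(\left(1 + 3\right) + 5\right) = - 300 \cdot 0 \left(4 + 5\right) = - 300 \cdot 0 \cdot 9 = \left(-300\right) 0 = 0$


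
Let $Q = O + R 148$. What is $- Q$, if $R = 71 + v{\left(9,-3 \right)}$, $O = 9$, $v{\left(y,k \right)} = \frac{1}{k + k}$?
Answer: $- \frac{31477}{3} \approx -10492.0$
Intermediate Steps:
$v{\left(y,k \right)} = \frac{1}{2 k}$
$R = \frac{425}{6}$ ($R = 71 + \frac{1}{2 \left(-3\right)} = 71 + \frac{1}{2} \left(- \frac{1}{3}\right) = 71 - \frac{1}{6} = \frac{425}{6} \approx 70.833$)
$Q = \frac{31477}{3}$ ($Q = 9 + \frac{425}{6} \cdot 148 = 9 + \frac{31450}{3} = \frac{31477}{3} \approx 10492.0$)
$- Q = \left(-1\right) \frac{31477}{3} = - \frac{31477}{3}$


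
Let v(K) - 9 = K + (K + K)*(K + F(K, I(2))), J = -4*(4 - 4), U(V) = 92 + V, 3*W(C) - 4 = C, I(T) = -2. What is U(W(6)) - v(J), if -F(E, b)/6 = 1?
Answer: 259/3 ≈ 86.333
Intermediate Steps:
F(E, b) = -6 (F(E, b) = -6*1 = -6)
W(C) = 4/3 + C/3
J = 0 (J = -4*0 = 0)
v(K) = 9 + K + 2*K*(-6 + K) (v(K) = 9 + (K + (K + K)*(K - 6)) = 9 + (K + (2*K)*(-6 + K)) = 9 + (K + 2*K*(-6 + K)) = 9 + K + 2*K*(-6 + K))
U(W(6)) - v(J) = (92 + (4/3 + (1/3)*6)) - (9 - 11*0 + 2*0**2) = (92 + (4/3 + 2)) - (9 + 0 + 2*0) = (92 + 10/3) - (9 + 0 + 0) = 286/3 - 1*9 = 286/3 - 9 = 259/3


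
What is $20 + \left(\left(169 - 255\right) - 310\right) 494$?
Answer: $-195604$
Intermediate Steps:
$20 + \left(\left(169 - 255\right) - 310\right) 494 = 20 + \left(-86 - 310\right) 494 = 20 - 195624 = -195604$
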